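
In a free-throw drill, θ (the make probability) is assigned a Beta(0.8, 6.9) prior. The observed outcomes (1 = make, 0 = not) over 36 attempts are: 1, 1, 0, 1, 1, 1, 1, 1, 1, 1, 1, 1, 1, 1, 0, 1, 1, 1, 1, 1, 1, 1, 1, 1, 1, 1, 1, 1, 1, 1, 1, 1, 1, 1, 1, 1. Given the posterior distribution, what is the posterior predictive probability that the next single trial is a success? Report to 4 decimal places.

0.7963

The Beta prior is conjugate to a Binomial/Bernoulli likelihood; the update adds successes to α and failures to β.
Posterior: Beta(α+k, β+n−k) = Beta(0.8+34, 6.9+2) = Beta(34.8, 8.9).
For a single future Bernoulli trial, P(success | data) = α/(α+β) = 0.7963.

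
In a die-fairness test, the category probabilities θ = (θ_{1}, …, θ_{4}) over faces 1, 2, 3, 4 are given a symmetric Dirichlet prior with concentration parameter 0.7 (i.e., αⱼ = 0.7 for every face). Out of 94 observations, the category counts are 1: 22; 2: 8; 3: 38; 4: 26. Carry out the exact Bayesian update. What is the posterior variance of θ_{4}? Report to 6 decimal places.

The Dirichlet prior is conjugate to the Multinomial likelihood: each posterior αⱼ = prior αⱼ + observed count nⱼ.
Posterior concentration: (22.7, 8.7, 38.7, 26.7), total = 96.8.
Var[θ_j] = α_j(Σα−α_j)/((Σα)²(Σα+1)) = 26.7·70.1/(96.8²·97.8) = 0.002042.

0.002042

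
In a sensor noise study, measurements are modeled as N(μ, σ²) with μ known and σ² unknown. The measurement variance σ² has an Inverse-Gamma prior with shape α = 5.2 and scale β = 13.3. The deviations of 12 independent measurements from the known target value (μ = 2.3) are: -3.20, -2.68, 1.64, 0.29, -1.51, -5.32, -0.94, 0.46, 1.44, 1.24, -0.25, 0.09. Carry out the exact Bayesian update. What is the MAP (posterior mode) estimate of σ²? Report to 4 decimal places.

3.3670

With known mean μ and an Inverse-Gamma(α, β) prior on σ², the Normal likelihood is conjugate: posterior is Inv-Gamma(α + n/2, β + Σ(xᵢ−μ)²/2).
Σ(xᵢ−μ)² = (-3.20)² + (-2.68)² + (1.64)² + (0.29)² + (-1.51)² + (-5.32)² + (-0.94)² + (0.46)² + (1.44)² + (1.24)² + (-0.25)² + (0.09)² = 55.5556.
Posterior: Inv-Gamma(5.2 + 12/2, 13.3 + 55.5556/2) = Inv-Gamma(11.20, 41.07780).
Mode = β/(α+1) = 41.07780/12.20 = 3.3670.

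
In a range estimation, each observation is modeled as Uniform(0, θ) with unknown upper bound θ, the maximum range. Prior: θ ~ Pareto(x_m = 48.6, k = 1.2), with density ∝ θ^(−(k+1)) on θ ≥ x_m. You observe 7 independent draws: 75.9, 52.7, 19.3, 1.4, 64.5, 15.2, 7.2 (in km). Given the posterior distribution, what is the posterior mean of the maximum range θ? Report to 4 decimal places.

86.4417

A Pareto(scale x_m, shape k) prior on the upper bound θ of Uniform(0, θ) is conjugate: posterior is Pareto(max(x_m, max xᵢ), k + n).
Sample maximum = 75.9; prior scale x_m = 48.6 → posterior scale = max = 75.9.
Posterior shape = 1.2 + 7 = 8.2.
E[θ|data] = k·x_m/(k−1) = 8.2·75.9/7.2 = 86.4417.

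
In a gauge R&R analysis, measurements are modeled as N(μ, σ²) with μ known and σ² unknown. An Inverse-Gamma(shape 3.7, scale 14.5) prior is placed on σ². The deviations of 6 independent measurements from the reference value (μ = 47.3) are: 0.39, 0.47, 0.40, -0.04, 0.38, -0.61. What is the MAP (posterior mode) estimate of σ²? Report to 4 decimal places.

1.9514

With known mean μ and an Inverse-Gamma(α, β) prior on σ², the Normal likelihood is conjugate: posterior is Inv-Gamma(α + n/2, β + Σ(xᵢ−μ)²/2).
Σ(xᵢ−μ)² = (0.39)² + (0.47)² + (0.40)² + (-0.04)² + (0.38)² + (-0.61)² = 1.0511.
Posterior: Inv-Gamma(3.7 + 6/2, 14.5 + 1.0511/2) = Inv-Gamma(6.70, 15.02555).
Mode = β/(α+1) = 15.02555/7.70 = 1.9514.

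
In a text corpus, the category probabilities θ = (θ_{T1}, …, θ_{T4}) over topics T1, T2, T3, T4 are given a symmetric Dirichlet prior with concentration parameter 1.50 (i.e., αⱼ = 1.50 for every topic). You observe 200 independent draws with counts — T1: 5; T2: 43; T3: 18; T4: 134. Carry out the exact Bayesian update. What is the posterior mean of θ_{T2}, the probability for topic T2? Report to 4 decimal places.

The Dirichlet prior is conjugate to the Multinomial likelihood: each posterior αⱼ = prior αⱼ + observed count nⱼ.
Posterior concentration: (6.50, 44.50, 19.50, 135.50), total = 206.00.
E[θ_{T2}|data] = α_{T2}/Σα = 44.50/206.00 = 0.2160.

0.2160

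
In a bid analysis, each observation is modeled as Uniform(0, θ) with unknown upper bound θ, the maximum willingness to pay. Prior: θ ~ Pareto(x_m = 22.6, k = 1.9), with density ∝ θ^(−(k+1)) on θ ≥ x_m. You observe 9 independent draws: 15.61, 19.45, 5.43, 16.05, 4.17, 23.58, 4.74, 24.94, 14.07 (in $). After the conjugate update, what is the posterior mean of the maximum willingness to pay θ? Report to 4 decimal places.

27.4592

A Pareto(scale x_m, shape k) prior on the upper bound θ of Uniform(0, θ) is conjugate: posterior is Pareto(max(x_m, max xᵢ), k + n).
Sample maximum = 24.94; prior scale x_m = 22.6 → posterior scale = max = 24.94.
Posterior shape = 1.9 + 9 = 10.9.
E[θ|data] = k·x_m/(k−1) = 10.9·24.94/9.9 = 27.4592.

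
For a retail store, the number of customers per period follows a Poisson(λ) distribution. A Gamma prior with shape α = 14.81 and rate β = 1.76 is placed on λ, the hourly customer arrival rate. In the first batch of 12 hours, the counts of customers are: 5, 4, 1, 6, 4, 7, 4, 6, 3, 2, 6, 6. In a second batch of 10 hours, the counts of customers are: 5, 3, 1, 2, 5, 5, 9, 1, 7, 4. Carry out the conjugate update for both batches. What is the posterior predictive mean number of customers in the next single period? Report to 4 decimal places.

4.6637

With a Gamma(shape α, rate β) prior, the Poisson likelihood is conjugate: the posterior is Gamma(α + ΣXᵢ, β + n).
Batch 1: sum of counts S = 54 over n = 12 hours.
After batch 1: Gamma(α+S, β+n) = Gamma(14.81+54, 1.76+12) = Gamma(68.81, 13.76).
Batch 2: sum of counts S = 42 over n = 10 hours.
After batch 2: Gamma(α+S, β+n) = Gamma(68.81+42, 13.76+10) = Gamma(110.81, 23.76).
The predictive distribution for one future period is NegBinom with mean α/β = 4.6637.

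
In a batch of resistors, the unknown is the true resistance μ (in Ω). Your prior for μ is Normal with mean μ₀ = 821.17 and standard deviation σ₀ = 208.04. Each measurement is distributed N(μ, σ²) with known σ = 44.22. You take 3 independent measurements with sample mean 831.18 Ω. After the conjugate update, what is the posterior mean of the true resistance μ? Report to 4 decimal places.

For Normal data with known variance σ², a Normal(μ₀, σ₀²) prior on μ is conjugate. Posterior precision = 1/σ₀² + n/σ²; posterior mean is the precision-weighted average of μ₀ and x̄.
n·x̄ = 3·831.18 = 2493.54.
σ₀² = 208.04² = 43280.6416, σ² = 44.22² = 1955.4084; σ² + n·σ₀² = 1955.4084 + 3·43280.6416 = 131797.3332.
Posterior mean = (μ₀/σ₀² + n·x̄/σ²)/(1/σ₀² + n/σ²) = (σ²·μ₀ + σ₀²·n·x̄)/(σ² + n·σ₀²) = (1955.4084·821.17 + 43280.6416·2493.54)/131797.3332 = 109527733.771092/131797.3332 = 831.0315.

831.0315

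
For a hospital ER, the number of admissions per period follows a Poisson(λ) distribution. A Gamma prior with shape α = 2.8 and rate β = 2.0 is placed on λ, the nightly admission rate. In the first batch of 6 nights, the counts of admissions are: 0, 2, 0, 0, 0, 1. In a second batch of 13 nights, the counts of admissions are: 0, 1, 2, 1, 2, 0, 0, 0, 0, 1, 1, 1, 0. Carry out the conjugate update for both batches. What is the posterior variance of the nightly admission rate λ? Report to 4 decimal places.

0.0336

With a Gamma(shape α, rate β) prior, the Poisson likelihood is conjugate: the posterior is Gamma(α + ΣXᵢ, β + n).
Batch 1: sum of counts S = 3 over n = 6 nights.
After batch 1: Gamma(α+S, β+n) = Gamma(2.8+3, 2.0+6) = Gamma(5.8, 8.0).
Batch 2: sum of counts S = 9 over n = 13 nights.
After batch 2: Gamma(α+S, β+n) = Gamma(5.8+9, 8.0+13) = Gamma(14.8, 21.0).
Var = α/β² = 14.8/21.0² = 0.0336.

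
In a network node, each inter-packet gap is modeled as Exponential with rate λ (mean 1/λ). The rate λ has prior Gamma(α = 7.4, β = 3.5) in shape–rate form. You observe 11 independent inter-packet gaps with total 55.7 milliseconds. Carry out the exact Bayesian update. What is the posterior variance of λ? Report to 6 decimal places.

0.005250

With a Gamma(shape α, rate β) prior on the exponential rate λ, the posterior after n observations with total T = Σxᵢ is Gamma(α+n, β+T).
Posterior: Gamma(7.4+11, 3.5+55.7) = Gamma(18.4, 59.2).
Var = α/β² = 0.005250.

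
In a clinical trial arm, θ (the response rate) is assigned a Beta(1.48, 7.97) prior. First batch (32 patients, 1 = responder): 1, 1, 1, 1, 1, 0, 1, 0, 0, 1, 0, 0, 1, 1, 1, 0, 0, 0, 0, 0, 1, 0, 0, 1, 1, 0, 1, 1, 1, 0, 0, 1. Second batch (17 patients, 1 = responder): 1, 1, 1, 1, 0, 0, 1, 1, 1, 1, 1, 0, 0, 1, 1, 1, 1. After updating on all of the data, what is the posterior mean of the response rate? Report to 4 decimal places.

0.5386

The Beta prior is conjugate to a Binomial/Bernoulli likelihood; the update adds successes to α and failures to β.
After batch 1: Beta(1.48+17, 7.97+15) = Beta(18.48, 22.97).
After batch 2: Beta(18.48+13, 22.97+4) = Beta(31.48, 26.97).
Posterior mean = α/(α+β) = 31.48/58.45 = 0.5386.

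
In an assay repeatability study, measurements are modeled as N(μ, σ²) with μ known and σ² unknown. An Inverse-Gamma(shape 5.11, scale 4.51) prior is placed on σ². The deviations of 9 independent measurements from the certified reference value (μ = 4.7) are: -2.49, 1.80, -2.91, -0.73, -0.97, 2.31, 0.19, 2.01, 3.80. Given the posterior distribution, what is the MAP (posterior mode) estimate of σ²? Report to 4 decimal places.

With known mean μ and an Inverse-Gamma(α, β) prior on σ², the Normal likelihood is conjugate: posterior is Inv-Gamma(α + n/2, β + Σ(xᵢ−μ)²/2).
Σ(xᵢ−μ)² = (-2.49)² + (1.80)² + (-2.91)² + (-0.73)² + (-0.97)² + (2.31)² + (0.19)² + (2.01)² + (3.80)² = 43.2343.
Posterior: Inv-Gamma(5.11 + 9/2, 4.51 + 43.2343/2) = Inv-Gamma(9.61, 26.12715).
Mode = β/(α+1) = 26.12715/10.61 = 2.4625.

2.4625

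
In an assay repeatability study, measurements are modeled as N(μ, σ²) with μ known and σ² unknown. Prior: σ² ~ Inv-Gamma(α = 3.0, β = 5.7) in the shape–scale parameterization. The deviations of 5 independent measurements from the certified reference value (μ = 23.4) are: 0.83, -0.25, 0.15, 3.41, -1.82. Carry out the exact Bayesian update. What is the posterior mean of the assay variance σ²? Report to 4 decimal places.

3.0127

With known mean μ and an Inverse-Gamma(α, β) prior on σ², the Normal likelihood is conjugate: posterior is Inv-Gamma(α + n/2, β + Σ(xᵢ−μ)²/2).
Σ(xᵢ−μ)² = (0.83)² + (-0.25)² + (0.15)² + (3.41)² + (-1.82)² = 15.7144.
Posterior: Inv-Gamma(3.0 + 5/2, 5.7 + 15.7144/2) = Inv-Gamma(5.50, 13.55720).
E[σ²|data] = β/(α−1) = 13.55720/4.50 = 3.0127.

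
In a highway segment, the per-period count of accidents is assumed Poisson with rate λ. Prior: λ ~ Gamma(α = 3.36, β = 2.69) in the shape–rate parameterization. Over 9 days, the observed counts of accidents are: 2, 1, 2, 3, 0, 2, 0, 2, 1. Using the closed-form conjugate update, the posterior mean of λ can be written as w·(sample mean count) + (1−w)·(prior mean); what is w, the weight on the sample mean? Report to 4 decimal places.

With a Gamma(shape α, rate β) prior, the Poisson likelihood is conjugate: the posterior is Gamma(α + ΣXᵢ, β + n).
Posterior mean = (α₀+S)/(β₀+n) = [n/(β₀+n)]·(S/n) + [β₀/(β₀+n)]·(α₀/β₀), so only n and β₀ enter the weight.
Weight on data w = n/(β₀+n) = 9/(2.69+9) = 9/11.69 = 0.7699.

0.7699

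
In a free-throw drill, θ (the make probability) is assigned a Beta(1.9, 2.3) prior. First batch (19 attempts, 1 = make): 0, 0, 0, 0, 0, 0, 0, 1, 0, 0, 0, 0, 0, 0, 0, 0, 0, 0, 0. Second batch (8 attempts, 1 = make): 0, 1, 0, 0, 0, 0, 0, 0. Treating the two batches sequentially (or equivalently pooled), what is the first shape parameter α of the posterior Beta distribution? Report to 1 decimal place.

3.9

The Beta prior is conjugate to a Binomial/Bernoulli likelihood; the update adds successes to α and failures to β.
After batch 1: Beta(1.9+1, 2.3+18) = Beta(2.9, 20.3).
After batch 2: Beta(2.9+1, 20.3+7) = Beta(3.9, 27.3).
Posterior α = 3.9.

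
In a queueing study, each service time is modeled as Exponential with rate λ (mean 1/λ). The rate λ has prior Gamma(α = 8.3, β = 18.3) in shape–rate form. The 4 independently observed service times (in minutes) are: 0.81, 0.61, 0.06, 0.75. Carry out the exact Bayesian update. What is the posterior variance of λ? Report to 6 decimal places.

0.029183

With a Gamma(shape α, rate β) prior on the exponential rate λ, the posterior after n observations with total T = Σxᵢ is Gamma(α+n, β+T).
Sum of observations T = 2.23 minutes; n = 4.
Posterior: Gamma(8.3+4, 18.3+2.23) = Gamma(12.3, 20.53).
Var = α/β² = 0.029183.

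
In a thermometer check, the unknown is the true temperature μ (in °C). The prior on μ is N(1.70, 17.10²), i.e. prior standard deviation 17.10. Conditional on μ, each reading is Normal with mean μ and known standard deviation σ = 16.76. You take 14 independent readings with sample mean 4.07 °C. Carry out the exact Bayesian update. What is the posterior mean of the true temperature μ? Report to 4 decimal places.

3.9178

For Normal data with known variance σ², a Normal(μ₀, σ₀²) prior on μ is conjugate. Posterior precision = 1/σ₀² + n/σ²; posterior mean is the precision-weighted average of μ₀ and x̄.
n·x̄ = 14·4.07 = 56.98.
σ₀² = 17.10² = 292.41, σ² = 16.76² = 280.8976; σ² + n·σ₀² = 280.8976 + 14·292.41 = 4374.6376.
Posterior mean = (μ₀/σ₀² + n·x̄/σ²)/(1/σ₀² + n/σ²) = (σ²·μ₀ + σ₀²·n·x̄)/(σ² + n·σ₀²) = (280.8976·1.70 + 292.41·56.98)/4374.6376 = 17139.04772/4374.6376 = 3.9178.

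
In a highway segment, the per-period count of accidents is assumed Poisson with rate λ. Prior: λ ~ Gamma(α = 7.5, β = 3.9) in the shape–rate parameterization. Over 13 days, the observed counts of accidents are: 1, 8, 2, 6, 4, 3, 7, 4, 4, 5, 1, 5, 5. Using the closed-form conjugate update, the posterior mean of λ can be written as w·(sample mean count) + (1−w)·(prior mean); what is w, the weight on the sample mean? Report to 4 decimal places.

With a Gamma(shape α, rate β) prior, the Poisson likelihood is conjugate: the posterior is Gamma(α + ΣXᵢ, β + n).
Posterior mean = (α₀+S)/(β₀+n) = [n/(β₀+n)]·(S/n) + [β₀/(β₀+n)]·(α₀/β₀), so only n and β₀ enter the weight.
Weight on data w = n/(β₀+n) = 13/(3.9+13) = 13/16.9 = 0.7692.

0.7692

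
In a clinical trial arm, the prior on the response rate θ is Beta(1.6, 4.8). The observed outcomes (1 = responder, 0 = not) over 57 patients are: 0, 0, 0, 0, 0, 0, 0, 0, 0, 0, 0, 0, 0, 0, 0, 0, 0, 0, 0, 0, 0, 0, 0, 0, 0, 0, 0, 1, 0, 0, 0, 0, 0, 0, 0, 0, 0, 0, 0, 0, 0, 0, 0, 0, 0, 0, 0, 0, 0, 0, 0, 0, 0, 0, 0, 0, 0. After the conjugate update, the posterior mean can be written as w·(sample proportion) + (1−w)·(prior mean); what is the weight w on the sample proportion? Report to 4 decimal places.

0.8991

The Beta prior is conjugate to a Binomial/Bernoulli likelihood; the update adds successes to α and failures to β.
Posterior mean = (α₀+k)/(α₀+β₀+n) = [n/(α₀+β₀+n)]·(k/n) + [(α₀+β₀)/(α₀+β₀+n)]·α₀/(α₀+β₀), so only n and the prior enter the weight.
The weight on the data is w = n/(α₀+β₀+n) = 57/(1.6+4.8+57) = 57/63.4 = 0.8991.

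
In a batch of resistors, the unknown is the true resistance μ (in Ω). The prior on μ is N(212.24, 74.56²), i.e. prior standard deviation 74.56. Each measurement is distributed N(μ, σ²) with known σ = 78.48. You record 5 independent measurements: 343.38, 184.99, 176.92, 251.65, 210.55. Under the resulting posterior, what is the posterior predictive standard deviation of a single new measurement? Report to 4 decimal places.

For Normal data with known variance σ², a Normal(μ₀, σ₀²) prior on μ is conjugate. Posterior precision = 1/σ₀² + n/σ²; posterior mean is the precision-weighted average of μ₀ and x̄.
σ₀² = 74.56² = 5559.1936, σ² = 78.48² = 6159.1104; σ² + n·σ₀² = 6159.1104 + 5·5559.1936 = 33955.0784.
Posterior precision = 1/σ₀² + n/σ² = 1/5559.1936 + 5/6159.1104 = (σ² + n·σ₀²)/(σ₀²σ²) = 33955.0784/(5559.1936·6159.1104); posterior variance σₙ² = σ₀²σ²/(σ² + n·σ₀²) = 5559.1936·6159.1104/33955.0784 = 1008.381919.
Predictive variance for one new observation = σₙ² + σ² = 5559.1936·6159.1104/33955.0784 + 6159.1104 = σ²·(σ₀² + 33955.0784)/33955.0784 = 6159.1104·39514.272/33955.0784 = 7167.492319; SD = √(6159.1104·39514.272/33955.0784) = 84.6610.

84.6610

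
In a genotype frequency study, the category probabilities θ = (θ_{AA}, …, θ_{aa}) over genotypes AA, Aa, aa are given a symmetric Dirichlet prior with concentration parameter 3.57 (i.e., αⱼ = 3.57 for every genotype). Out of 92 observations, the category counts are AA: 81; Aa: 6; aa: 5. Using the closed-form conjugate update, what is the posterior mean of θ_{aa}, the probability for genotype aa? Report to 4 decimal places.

0.0834

The Dirichlet prior is conjugate to the Multinomial likelihood: each posterior αⱼ = prior αⱼ + observed count nⱼ.
Posterior concentration: (84.57, 9.57, 8.57), total = 102.71.
E[θ_{aa}|data] = α_{aa}/Σα = 8.57/102.71 = 0.0834.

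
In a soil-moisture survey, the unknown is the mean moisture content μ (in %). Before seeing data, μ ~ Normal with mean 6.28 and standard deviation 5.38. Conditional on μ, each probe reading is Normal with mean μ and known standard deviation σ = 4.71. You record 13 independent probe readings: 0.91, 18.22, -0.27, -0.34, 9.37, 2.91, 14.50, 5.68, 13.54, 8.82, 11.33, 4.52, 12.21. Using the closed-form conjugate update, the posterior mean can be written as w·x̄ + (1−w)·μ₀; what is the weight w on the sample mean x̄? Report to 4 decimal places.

0.9443

For Normal data with known variance σ², a Normal(μ₀, σ₀²) prior on μ is conjugate. Posterior precision = 1/σ₀² + n/σ²; posterior mean is the precision-weighted average of μ₀ and x̄.
σ₀² = 5.38² = 28.9444, σ² = 4.71² = 22.1841. Prior precision 1/σ₀² = 1/28.9444; data precision n/σ² = 13/22.1841.
w = (n/σ²)/(1/σ₀² + n/σ²) = n·σ₀²/(σ² + n·σ₀²) = 13·28.9444/(22.1841 + 13·28.9444) = 376.2772/398.4613 = 0.9443.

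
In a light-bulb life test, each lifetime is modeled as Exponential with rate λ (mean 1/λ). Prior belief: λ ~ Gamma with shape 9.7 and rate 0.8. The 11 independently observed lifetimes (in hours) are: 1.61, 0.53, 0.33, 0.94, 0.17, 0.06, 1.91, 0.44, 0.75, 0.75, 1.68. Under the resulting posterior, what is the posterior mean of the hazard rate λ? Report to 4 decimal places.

With a Gamma(shape α, rate β) prior on the exponential rate λ, the posterior after n observations with total T = Σxᵢ is Gamma(α+n, β+T).
Sum of observations T = 9.17 hours; n = 11.
Posterior: Gamma(9.7+11, 0.8+9.17) = Gamma(20.7, 9.97).
Posterior mean of λ = α/β = 20.7/9.97 = 2.0762.

2.0762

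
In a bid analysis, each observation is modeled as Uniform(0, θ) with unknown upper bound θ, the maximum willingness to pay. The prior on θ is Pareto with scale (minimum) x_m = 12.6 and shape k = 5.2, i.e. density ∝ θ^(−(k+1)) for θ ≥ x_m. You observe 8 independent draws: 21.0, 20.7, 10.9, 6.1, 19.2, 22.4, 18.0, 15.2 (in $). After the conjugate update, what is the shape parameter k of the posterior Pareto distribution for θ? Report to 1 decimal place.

A Pareto(scale x_m, shape k) prior on the upper bound θ of Uniform(0, θ) is conjugate: posterior is Pareto(max(x_m, max xᵢ), k + n).
Sample maximum = 22.4; prior scale x_m = 12.6 → posterior scale = max = 22.4.
Posterior shape = 5.2 + 8 = 13.2.
Posterior shape k = 13.2.

13.2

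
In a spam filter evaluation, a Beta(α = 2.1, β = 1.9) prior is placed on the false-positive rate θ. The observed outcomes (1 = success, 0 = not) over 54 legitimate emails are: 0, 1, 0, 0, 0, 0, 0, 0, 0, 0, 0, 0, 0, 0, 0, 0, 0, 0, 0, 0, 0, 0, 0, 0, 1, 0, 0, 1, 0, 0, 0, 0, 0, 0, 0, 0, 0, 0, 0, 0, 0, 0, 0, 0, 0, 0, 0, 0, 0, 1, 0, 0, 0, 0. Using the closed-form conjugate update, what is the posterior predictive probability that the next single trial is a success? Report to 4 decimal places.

0.1052

The Beta prior is conjugate to a Binomial/Bernoulli likelihood; the update adds successes to α and failures to β.
Posterior: Beta(α+k, β+n−k) = Beta(2.1+4, 1.9+50) = Beta(6.1, 51.9).
For a single future Bernoulli trial, P(success | data) = α/(α+β) = 0.1052.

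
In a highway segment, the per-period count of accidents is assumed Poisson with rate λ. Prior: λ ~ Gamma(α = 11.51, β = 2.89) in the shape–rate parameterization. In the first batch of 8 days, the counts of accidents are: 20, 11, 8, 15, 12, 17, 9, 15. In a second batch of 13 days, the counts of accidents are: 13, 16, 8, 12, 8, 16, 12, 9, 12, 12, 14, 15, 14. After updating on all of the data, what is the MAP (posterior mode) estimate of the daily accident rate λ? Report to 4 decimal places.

11.6580

With a Gamma(shape α, rate β) prior, the Poisson likelihood is conjugate: the posterior is Gamma(α + ΣXᵢ, β + n).
Batch 1: sum of counts S = 107 over n = 8 days.
After batch 1: Gamma(α+S, β+n) = Gamma(11.51+107, 2.89+8) = Gamma(118.51, 10.89).
Batch 2: sum of counts S = 161 over n = 13 days.
After batch 2: Gamma(α+S, β+n) = Gamma(118.51+161, 10.89+13) = Gamma(279.51, 23.89).
Mode of Gamma(α,β) for α≥1 is (α−1)/β = 278.51/23.89 = 11.6580.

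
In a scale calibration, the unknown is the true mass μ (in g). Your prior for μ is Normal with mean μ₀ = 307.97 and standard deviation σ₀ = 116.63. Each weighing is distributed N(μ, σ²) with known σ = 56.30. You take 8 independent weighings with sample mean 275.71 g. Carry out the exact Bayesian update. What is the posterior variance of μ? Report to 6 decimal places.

384.997167

For Normal data with known variance σ², a Normal(μ₀, σ₀²) prior on μ is conjugate. Posterior precision = 1/σ₀² + n/σ²; posterior mean is the precision-weighted average of μ₀ and x̄.
σ₀² = 116.63² = 13602.5569, σ² = 56.30² = 3169.69; σ² + n·σ₀² = 3169.69 + 8·13602.5569 = 111990.1452.
Posterior precision = 1/σ₀² + n/σ² = 1/13602.5569 + 8/3169.69 = (σ² + n·σ₀²)/(σ₀²σ²) = 111990.1452/(13602.5569·3169.69); posterior variance σₙ² = σ₀²σ²/(σ² + n·σ₀²) = 13602.5569·3169.69/111990.1452 = 384.997167.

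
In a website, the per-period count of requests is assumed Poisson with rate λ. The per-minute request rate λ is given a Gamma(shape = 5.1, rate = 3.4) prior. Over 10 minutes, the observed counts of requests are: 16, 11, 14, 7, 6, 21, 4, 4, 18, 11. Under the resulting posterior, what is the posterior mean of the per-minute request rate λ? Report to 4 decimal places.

8.7388

With a Gamma(shape α, rate β) prior, the Poisson likelihood is conjugate: the posterior is Gamma(α + ΣXᵢ, β + n).
Sum of counts S = 112 over n = 10 minutes.
Posterior: Gamma(α+S, β+n) = Gamma(5.1+112, 3.4+10) = Gamma(117.1, 13.4).
Posterior mean = α/β = 117.1/13.4 = 8.7388.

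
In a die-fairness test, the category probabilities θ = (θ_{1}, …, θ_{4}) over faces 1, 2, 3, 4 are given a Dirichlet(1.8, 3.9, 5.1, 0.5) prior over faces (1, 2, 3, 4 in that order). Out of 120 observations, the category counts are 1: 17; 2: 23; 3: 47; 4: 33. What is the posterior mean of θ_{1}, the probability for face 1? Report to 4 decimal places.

The Dirichlet prior is conjugate to the Multinomial likelihood: each posterior αⱼ = prior αⱼ + observed count nⱼ.
Posterior concentration: (18.8, 26.9, 52.1, 33.5), total = 131.3.
E[θ_{1}|data] = α_{1}/Σα = 18.8/131.3 = 0.1432.

0.1432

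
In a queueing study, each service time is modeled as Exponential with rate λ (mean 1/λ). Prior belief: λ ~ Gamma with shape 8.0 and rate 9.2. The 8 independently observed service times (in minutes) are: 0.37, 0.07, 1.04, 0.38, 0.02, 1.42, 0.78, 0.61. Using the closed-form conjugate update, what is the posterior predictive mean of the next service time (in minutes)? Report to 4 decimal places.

0.9260

With a Gamma(shape α, rate β) prior on the exponential rate λ, the posterior after n observations with total T = Σxᵢ is Gamma(α+n, β+T).
Sum of observations T = 4.69 minutes; n = 8.
Posterior: Gamma(8.0+8, 9.2+4.69) = Gamma(16.0, 13.89).
The predictive distribution for the next observation is Lomax; its mean is β/(α−1) = 13.89/15.0 = 0.9260.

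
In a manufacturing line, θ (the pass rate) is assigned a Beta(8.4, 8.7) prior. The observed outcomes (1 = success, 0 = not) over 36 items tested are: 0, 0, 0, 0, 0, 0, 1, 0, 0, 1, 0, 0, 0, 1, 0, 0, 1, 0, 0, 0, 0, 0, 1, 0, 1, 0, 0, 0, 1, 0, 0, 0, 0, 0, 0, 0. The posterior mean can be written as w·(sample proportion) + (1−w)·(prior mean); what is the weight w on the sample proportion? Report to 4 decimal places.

0.6780

The Beta prior is conjugate to a Binomial/Bernoulli likelihood; the update adds successes to α and failures to β.
Posterior mean = (α₀+k)/(α₀+β₀+n) = [n/(α₀+β₀+n)]·(k/n) + [(α₀+β₀)/(α₀+β₀+n)]·α₀/(α₀+β₀), so only n and the prior enter the weight.
The weight on the data is w = n/(α₀+β₀+n) = 36/(8.4+8.7+36) = 36/53.1 = 0.6780.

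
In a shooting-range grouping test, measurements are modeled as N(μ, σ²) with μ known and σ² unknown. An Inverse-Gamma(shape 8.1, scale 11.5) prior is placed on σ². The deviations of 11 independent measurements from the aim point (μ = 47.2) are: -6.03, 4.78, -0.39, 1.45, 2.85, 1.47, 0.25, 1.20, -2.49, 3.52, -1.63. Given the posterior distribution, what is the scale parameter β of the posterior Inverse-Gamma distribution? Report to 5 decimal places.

With known mean μ and an Inverse-Gamma(α, β) prior on σ², the Normal likelihood is conjugate: posterior is Inv-Gamma(α + n/2, β + Σ(xᵢ−μ)²/2).
Σ(xᵢ−μ)² = (-6.03)² + (4.78)² + (-0.39)² + (1.45)² + (2.85)² + (1.47)² + (0.25)² + (1.20)² + (-2.49)² + (3.52)² + (-1.63)² = 94.4972.
Posterior: Inv-Gamma(8.1 + 11/2, 11.5 + 94.4972/2) = Inv-Gamma(13.60, 58.74860).
Posterior β = 58.74860.

58.74860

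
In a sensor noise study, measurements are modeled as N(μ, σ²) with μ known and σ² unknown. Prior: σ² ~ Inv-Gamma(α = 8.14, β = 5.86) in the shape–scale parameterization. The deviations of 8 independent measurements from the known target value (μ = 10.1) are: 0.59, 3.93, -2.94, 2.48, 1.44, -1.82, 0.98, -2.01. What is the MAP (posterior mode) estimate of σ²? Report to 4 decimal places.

2.0051

With known mean μ and an Inverse-Gamma(α, β) prior on σ², the Normal likelihood is conjugate: posterior is Inv-Gamma(α + n/2, β + Σ(xᵢ−μ)²/2).
Σ(xᵢ−μ)² = (0.59)² + (3.93)² + (-2.94)² + (2.48)² + (1.44)² + (-1.82)² + (0.98)² + (-2.01)² = 40.9735.
Posterior: Inv-Gamma(8.14 + 8/2, 5.86 + 40.9735/2) = Inv-Gamma(12.14, 26.34675).
Mode = β/(α+1) = 26.34675/13.14 = 2.0051.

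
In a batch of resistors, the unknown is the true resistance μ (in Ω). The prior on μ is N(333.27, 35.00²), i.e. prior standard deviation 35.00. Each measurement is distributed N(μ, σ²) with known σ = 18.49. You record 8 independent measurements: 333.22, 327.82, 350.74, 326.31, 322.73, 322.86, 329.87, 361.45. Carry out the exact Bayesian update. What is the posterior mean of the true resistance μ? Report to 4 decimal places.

For Normal data with known variance σ², a Normal(μ₀, σ₀²) prior on μ is conjugate. Posterior precision = 1/σ₀² + n/σ²; posterior mean is the precision-weighted average of μ₀ and x̄.
Σxᵢ = 333.22 + 327.82 + 350.74 + 326.31 + 322.73 + 322.86 + 329.87 + 361.45 = 2675, so n·x̄ = 2675.
σ₀² = 35.00² = 1225, σ² = 18.49² = 341.8801; σ² + n·σ₀² = 341.8801 + 8·1225 = 10141.8801.
Posterior mean = (μ₀/σ₀² + n·x̄/σ²)/(1/σ₀² + n/σ²) = (σ²·μ₀ + σ₀²·n·x̄)/(σ² + n·σ₀²) = (341.8801·333.27 + 1225·2675)/10141.8801 = 3390813.380927/10141.8801 = 334.3378.

334.3378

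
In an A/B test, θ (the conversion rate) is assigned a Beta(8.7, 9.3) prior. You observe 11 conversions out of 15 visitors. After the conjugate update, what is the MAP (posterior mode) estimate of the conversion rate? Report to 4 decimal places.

0.6032

The Beta prior is conjugate to a Binomial/Bernoulli likelihood; the update adds successes to α and failures to β.
Posterior: Beta(α+k, β+n−k) = Beta(8.7+11, 9.3+4) = Beta(19.7, 13.3).
Mode of Beta(a,b) for a,b>1 is (a−1)/(a+b−2) = 18.7/31.0 = 0.6032.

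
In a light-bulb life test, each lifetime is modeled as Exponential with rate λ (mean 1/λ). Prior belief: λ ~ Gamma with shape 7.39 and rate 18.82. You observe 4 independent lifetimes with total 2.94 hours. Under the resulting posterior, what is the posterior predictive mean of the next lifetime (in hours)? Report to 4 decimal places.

2.0943

With a Gamma(shape α, rate β) prior on the exponential rate λ, the posterior after n observations with total T = Σxᵢ is Gamma(α+n, β+T).
Posterior: Gamma(7.39+4, 18.82+2.94) = Gamma(11.39, 21.76).
The predictive distribution for the next observation is Lomax; its mean is β/(α−1) = 21.76/10.39 = 2.0943.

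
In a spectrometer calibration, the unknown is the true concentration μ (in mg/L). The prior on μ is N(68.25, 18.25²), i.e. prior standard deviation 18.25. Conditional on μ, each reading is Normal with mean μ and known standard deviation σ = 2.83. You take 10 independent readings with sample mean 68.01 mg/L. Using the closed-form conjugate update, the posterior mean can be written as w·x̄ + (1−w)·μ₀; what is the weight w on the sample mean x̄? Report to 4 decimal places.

0.9976

For Normal data with known variance σ², a Normal(μ₀, σ₀²) prior on μ is conjugate. Posterior precision = 1/σ₀² + n/σ²; posterior mean is the precision-weighted average of μ₀ and x̄.
σ₀² = 18.25² = 333.0625, σ² = 2.83² = 8.0089. Prior precision 1/σ₀² = 1/333.0625; data precision n/σ² = 10/8.0089.
w = (n/σ²)/(1/σ₀² + n/σ²) = n·σ₀²/(σ² + n·σ₀²) = 10·333.0625/(8.0089 + 10·333.0625) = 3330.625/3338.6339 = 0.9976.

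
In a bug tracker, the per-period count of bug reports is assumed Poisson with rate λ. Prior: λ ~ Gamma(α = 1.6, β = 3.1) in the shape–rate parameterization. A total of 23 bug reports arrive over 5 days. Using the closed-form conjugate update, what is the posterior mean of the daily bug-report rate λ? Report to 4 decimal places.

With a Gamma(shape α, rate β) prior, the Poisson likelihood is conjugate: the posterior is Gamma(α + ΣXᵢ, β + n).
Posterior: Gamma(α+S, β+n) = Gamma(1.6+23, 3.1+5) = Gamma(24.6, 8.1).
Posterior mean = α/β = 24.6/8.1 = 3.0370.

3.0370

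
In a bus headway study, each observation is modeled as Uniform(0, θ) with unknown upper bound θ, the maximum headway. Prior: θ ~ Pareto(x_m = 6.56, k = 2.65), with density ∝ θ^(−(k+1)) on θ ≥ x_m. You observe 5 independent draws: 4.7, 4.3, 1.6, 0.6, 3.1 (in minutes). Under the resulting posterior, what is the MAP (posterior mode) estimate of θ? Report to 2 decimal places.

6.56

A Pareto(scale x_m, shape k) prior on the upper bound θ of Uniform(0, θ) is conjugate: posterior is Pareto(max(x_m, max xᵢ), k + n).
Sample maximum = 4.7; prior scale x_m = 6.56 → posterior scale = max = 6.56.
Posterior shape = 2.65 + 5 = 7.65.
The Pareto density is decreasing on [x_m, ∞), so the mode is x_m = 6.56.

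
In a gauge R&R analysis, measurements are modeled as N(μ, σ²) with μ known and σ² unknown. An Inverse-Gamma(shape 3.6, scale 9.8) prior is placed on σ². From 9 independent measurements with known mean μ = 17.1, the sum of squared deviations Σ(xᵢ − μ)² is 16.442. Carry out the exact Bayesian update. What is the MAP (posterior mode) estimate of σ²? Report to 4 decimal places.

1.9803

With known mean μ and an Inverse-Gamma(α, β) prior on σ², the Normal likelihood is conjugate: posterior is Inv-Gamma(α + n/2, β + Σ(xᵢ−μ)²/2).
Posterior: Inv-Gamma(3.6 + 9/2, 9.8 + 16.442/2) = Inv-Gamma(8.10, 18.0210).
Mode = β/(α+1) = 18.0210/9.10 = 1.9803.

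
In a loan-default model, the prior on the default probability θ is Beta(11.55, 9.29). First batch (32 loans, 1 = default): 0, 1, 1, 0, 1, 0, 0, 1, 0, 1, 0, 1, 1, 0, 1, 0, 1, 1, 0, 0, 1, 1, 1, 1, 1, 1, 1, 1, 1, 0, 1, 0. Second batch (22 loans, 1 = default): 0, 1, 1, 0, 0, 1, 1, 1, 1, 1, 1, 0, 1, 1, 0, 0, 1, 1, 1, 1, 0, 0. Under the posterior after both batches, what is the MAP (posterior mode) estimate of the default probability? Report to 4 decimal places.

0.6116

The Beta prior is conjugate to a Binomial/Bernoulli likelihood; the update adds successes to α and failures to β.
After batch 1: Beta(11.55+20, 9.29+12) = Beta(31.55, 21.29).
After batch 2: Beta(31.55+14, 21.29+8) = Beta(45.55, 29.29).
Mode of Beta(a,b) for a,b>1 is (a−1)/(a+b−2) = 44.55/72.84 = 0.6116.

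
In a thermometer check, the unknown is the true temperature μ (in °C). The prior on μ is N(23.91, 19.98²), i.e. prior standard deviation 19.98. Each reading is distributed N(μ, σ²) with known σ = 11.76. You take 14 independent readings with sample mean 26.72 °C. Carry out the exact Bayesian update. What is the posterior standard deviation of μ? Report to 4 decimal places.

3.1048

For Normal data with known variance σ², a Normal(μ₀, σ₀²) prior on μ is conjugate. Posterior precision = 1/σ₀² + n/σ²; posterior mean is the precision-weighted average of μ₀ and x̄.
σ₀² = 19.98² = 399.2004, σ² = 11.76² = 138.2976; σ² + n·σ₀² = 138.2976 + 14·399.2004 = 5727.1032.
Posterior precision = 1/σ₀² + n/σ² = 1/399.2004 + 14/138.2976 = (σ² + n·σ₀²)/(σ₀²σ²) = 5727.1032/(399.2004·138.2976); posterior variance σₙ² = σ₀²σ²/(σ² + n·σ₀²) = 399.2004·138.2976/5727.1032 = 9.639857.
Posterior SD = √σₙ² = √(399.2004·138.2976/5727.1032) = 3.1048.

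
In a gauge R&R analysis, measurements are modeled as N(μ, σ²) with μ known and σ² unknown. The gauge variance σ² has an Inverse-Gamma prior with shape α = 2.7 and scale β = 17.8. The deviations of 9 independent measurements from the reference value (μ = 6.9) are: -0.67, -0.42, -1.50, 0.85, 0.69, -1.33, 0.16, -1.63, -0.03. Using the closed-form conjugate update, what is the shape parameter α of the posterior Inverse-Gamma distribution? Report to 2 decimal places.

7.20

With known mean μ and an Inverse-Gamma(α, β) prior on σ², the Normal likelihood is conjugate: posterior is Inv-Gamma(α + n/2, β + Σ(xᵢ−μ)²/2).
Σ(xᵢ−μ)² = (-0.67)² + (-0.42)² + (-1.50)² + (0.85)² + (0.69)² + (-1.33)² + (0.16)² + (-1.63)² + (-0.03)² = 8.5262.
Posterior: Inv-Gamma(2.7 + 9/2, 17.8 + 8.5262/2) = Inv-Gamma(7.20, 22.06310).
Posterior α = 7.20.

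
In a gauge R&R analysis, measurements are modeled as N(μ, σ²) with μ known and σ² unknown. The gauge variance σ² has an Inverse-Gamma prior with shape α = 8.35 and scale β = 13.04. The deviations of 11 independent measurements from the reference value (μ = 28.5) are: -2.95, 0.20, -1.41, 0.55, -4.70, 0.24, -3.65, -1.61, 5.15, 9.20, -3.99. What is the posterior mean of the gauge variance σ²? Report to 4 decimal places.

7.8700

With known mean μ and an Inverse-Gamma(α, β) prior on σ², the Normal likelihood is conjugate: posterior is Inv-Gamma(α + n/2, β + Σ(xᵢ−μ)²/2).
Σ(xᵢ−μ)² = (-2.95)² + (0.20)² + (-1.41)² + (0.55)² + (-4.70)² + (0.24)² + (-3.65)² + (-1.61)² + (5.15)² + (9.20)² + (-3.99)² = 176.1779.
Posterior: Inv-Gamma(8.35 + 11/2, 13.04 + 176.1779/2) = Inv-Gamma(13.85, 101.12895).
E[σ²|data] = β/(α−1) = 101.12895/12.85 = 7.8700.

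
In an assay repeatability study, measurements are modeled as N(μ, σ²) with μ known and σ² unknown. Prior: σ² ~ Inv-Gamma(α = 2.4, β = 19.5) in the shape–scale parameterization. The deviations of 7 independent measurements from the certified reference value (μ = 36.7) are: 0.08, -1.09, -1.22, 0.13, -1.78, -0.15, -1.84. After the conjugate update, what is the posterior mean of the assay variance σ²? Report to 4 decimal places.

With known mean μ and an Inverse-Gamma(α, β) prior on σ², the Normal likelihood is conjugate: posterior is Inv-Gamma(α + n/2, β + Σ(xᵢ−μ)²/2).
Σ(xᵢ−μ)² = (0.08)² + (-1.09)² + (-1.22)² + (0.13)² + (-1.78)² + (-0.15)² + (-1.84)² = 9.2763.
Posterior: Inv-Gamma(2.4 + 7/2, 19.5 + 9.2763/2) = Inv-Gamma(5.90, 24.13815).
E[σ²|data] = β/(α−1) = 24.13815/4.90 = 4.9262.

4.9262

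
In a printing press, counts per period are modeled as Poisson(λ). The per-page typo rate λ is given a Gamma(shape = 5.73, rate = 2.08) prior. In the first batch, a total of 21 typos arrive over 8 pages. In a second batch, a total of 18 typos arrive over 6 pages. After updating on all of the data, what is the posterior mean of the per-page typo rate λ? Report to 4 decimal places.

With a Gamma(shape α, rate β) prior, the Poisson likelihood is conjugate: the posterior is Gamma(α + ΣXᵢ, β + n).
After batch 1: Gamma(α+S, β+n) = Gamma(5.73+21, 2.08+8) = Gamma(26.73, 10.08).
After batch 2: Gamma(α+S, β+n) = Gamma(26.73+18, 10.08+6) = Gamma(44.73, 16.08).
Posterior mean = α/β = 44.73/16.08 = 2.7817.

2.7817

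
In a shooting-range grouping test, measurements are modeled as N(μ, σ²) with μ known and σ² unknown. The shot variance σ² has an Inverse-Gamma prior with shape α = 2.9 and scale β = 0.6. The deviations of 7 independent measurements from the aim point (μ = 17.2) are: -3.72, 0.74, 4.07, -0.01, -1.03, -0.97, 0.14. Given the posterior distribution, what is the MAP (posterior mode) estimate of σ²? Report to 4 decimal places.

2.3089

With known mean μ and an Inverse-Gamma(α, β) prior on σ², the Normal likelihood is conjugate: posterior is Inv-Gamma(α + n/2, β + Σ(xᵢ−μ)²/2).
Σ(xᵢ−μ)² = (-3.72)² + (0.74)² + (4.07)² + (-0.01)² + (-1.03)² + (-0.97)² + (0.14)² = 32.9724.
Posterior: Inv-Gamma(2.9 + 7/2, 0.6 + 32.9724/2) = Inv-Gamma(6.40, 17.08620).
Mode = β/(α+1) = 17.08620/7.40 = 2.3089.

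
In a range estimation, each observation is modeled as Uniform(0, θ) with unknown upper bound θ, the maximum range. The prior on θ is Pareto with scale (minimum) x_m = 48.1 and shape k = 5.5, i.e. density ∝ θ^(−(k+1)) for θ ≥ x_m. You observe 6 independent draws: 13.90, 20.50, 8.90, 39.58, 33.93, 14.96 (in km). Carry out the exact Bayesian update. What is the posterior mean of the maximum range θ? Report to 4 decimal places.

52.6810

A Pareto(scale x_m, shape k) prior on the upper bound θ of Uniform(0, θ) is conjugate: posterior is Pareto(max(x_m, max xᵢ), k + n).
Sample maximum = 39.58; prior scale x_m = 48.1 → posterior scale = max = 48.10.
Posterior shape = 5.5 + 6 = 11.5.
E[θ|data] = k·x_m/(k−1) = 11.5·48.10/10.5 = 52.6810.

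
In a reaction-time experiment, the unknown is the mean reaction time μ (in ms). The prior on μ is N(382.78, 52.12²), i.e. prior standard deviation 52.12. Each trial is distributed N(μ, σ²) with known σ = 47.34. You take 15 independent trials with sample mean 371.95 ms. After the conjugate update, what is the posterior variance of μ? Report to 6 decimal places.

141.616258

For Normal data with known variance σ², a Normal(μ₀, σ₀²) prior on μ is conjugate. Posterior precision = 1/σ₀² + n/σ²; posterior mean is the precision-weighted average of μ₀ and x̄.
σ₀² = 52.12² = 2716.4944, σ² = 47.34² = 2241.0756; σ² + n·σ₀² = 2241.0756 + 15·2716.4944 = 42988.4916.
Posterior precision = 1/σ₀² + n/σ² = 1/2716.4944 + 15/2241.0756 = (σ² + n·σ₀²)/(σ₀²σ²) = 42988.4916/(2716.4944·2241.0756); posterior variance σₙ² = σ₀²σ²/(σ² + n·σ₀²) = 2716.4944·2241.0756/42988.4916 = 141.616258.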